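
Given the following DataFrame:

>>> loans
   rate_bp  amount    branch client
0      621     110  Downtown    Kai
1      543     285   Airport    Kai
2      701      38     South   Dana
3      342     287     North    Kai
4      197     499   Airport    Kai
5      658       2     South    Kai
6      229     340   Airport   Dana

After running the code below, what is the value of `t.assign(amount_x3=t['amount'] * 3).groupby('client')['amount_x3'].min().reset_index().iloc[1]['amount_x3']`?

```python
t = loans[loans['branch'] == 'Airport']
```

filter rows where branch == 'Airport':
   rate_bp  amount   branch client
1      543     285  Airport    Kai
4      197     499  Airport    Kai
6      229     340  Airport   Dana
add column amount_x3 = t['amount'] * 3:
   rate_bp  amount   branch client  amount_x3
1      543     285  Airport    Kai        855
4      197     499  Airport    Kai       1497
6      229     340  Airport   Dana       1020
group by client, min of amount_x3:
client
Dana    1020
Kai      855
Name: amount_x3, dtype: int64
reset_index():
  client  amount_x3
0   Dana       1020
1    Kai        855
Then the value at position 1, column 'amount_x3': 855

855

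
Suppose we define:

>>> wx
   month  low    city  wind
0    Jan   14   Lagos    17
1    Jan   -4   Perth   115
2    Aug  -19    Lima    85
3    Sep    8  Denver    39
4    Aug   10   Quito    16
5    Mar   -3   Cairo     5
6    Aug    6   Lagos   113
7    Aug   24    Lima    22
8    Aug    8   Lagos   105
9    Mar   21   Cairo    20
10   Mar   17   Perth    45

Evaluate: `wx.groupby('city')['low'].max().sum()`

group by city, max of low:
city
Cairo     21
Denver     8
Lagos     14
Lima      24
Perth     17
Quito     10
Name: low, dtype: int64
Finally, sum of the resulting series = 94.

94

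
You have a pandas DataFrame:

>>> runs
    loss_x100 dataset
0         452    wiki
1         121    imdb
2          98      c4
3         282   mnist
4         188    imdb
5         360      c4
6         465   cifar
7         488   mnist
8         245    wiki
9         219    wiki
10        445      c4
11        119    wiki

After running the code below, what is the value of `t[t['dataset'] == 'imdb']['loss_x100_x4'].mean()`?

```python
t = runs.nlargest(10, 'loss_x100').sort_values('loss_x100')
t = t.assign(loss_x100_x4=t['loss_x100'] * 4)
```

618.0

take 10 rows with largest loss_x100:
    loss_x100 dataset
7         488   mnist
6         465   cifar
0         452    wiki
10        445      c4
5         360      c4
3         282   mnist
8         245    wiki
9         219    wiki
4         188    imdb
1         121    imdb
sort by loss_x100:
    loss_x100 dataset
1         121    imdb
4         188    imdb
9         219    wiki
8         245    wiki
3         282   mnist
5         360      c4
10        445      c4
0         452    wiki
6         465   cifar
7         488   mnist
add column loss_x100_x4 = t['loss_x100'] * 4:
    loss_x100 dataset  loss_x100_x4
1         121    imdb           484
4         188    imdb           752
9         219    wiki           876
8         245    wiki           980
3         282   mnist          1128
5         360      c4          1440
10        445      c4          1780
0         452    wiki          1808
6         465   cifar          1860
7         488   mnist          1952
filter rows where dataset == 'imdb':
   loss_x100 dataset  loss_x100_x4
1        121    imdb           484
4        188    imdb           752
Reading off the mean of column 'loss_x100_x4', we get 618.0.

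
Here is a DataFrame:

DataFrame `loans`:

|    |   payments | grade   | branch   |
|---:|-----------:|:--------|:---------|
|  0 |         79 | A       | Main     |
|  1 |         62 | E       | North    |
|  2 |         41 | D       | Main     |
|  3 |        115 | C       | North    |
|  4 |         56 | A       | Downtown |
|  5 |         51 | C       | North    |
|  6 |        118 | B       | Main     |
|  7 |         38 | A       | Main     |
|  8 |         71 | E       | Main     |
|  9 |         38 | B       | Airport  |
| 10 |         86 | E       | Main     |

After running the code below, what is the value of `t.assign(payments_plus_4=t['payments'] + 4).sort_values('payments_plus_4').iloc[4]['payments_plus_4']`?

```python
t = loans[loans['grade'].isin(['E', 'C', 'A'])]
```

75

filter rows where grade in ['E', 'C', 'A']:
    payments grade    branch
0         79     A      Main
1         62     E     North
3        115     C     North
4         56     A  Downtown
5         51     C     North
7         38     A      Main
8         71     E      Main
10        86     E      Main
add column payments_plus_4 = t['payments'] + 4:
    payments grade    branch  payments_plus_4
0         79     A      Main               83
1         62     E     North               66
3        115     C     North              119
4         56     A  Downtown               60
5         51     C     North               55
7         38     A      Main               42
8         71     E      Main               75
10        86     E      Main               90
sort by payments_plus_4:
    payments grade    branch  payments_plus_4
7         38     A      Main               42
5         51     C     North               55
4         56     A  Downtown               60
1         62     E     North               66
8         71     E      Main               75
0         79     A      Main               83
10        86     E      Main               90
3        115     C     North              119
The value at position 4, column 'payments_plus_4' is 75.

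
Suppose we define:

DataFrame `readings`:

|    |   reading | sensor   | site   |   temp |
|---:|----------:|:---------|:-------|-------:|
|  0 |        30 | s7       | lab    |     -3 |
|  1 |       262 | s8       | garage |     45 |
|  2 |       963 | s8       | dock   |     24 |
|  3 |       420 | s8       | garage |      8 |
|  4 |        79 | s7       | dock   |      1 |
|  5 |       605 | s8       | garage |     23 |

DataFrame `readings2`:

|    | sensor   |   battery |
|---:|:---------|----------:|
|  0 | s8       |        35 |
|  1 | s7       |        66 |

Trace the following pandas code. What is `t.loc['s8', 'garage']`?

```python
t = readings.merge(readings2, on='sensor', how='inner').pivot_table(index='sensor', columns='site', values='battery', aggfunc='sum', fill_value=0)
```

105

merge on 'sensor' (how='inner') → 6 rows:
   reading sensor    site  temp  battery
0       30     s7     lab    -3       66
1      262     s8  garage    45       35
2      963     s8    dock    24       35
3      420     s8  garage     8       35
4       79     s7    dock     1       66
5      605     s8  garage    23       35
pivot: rows=sensor, cols=site, sum(battery):
site    dock  garage  lab
sensor                   
s7        66       0   66
s8        35     105    0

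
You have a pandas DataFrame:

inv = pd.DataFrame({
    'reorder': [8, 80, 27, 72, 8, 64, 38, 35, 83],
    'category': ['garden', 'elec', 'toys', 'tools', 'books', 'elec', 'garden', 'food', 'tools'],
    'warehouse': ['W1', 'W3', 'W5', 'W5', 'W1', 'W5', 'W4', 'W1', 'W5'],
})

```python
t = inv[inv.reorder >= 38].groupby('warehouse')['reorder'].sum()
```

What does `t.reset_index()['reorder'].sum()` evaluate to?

filter rows where reorder >= 38:
   reorder category warehouse
1       80     elec        W3
3       72    tools        W5
5       64     elec        W5
6       38   garden        W4
8       83    tools        W5
group by warehouse, sum of reorder:
warehouse
W3     80
W4     38
W5    219
Name: reorder, dtype: int64
reset_index():
  warehouse  reorder
0        W3       80
1        W4       38
2        W5      219
Then the sum of column 'reorder': 337

337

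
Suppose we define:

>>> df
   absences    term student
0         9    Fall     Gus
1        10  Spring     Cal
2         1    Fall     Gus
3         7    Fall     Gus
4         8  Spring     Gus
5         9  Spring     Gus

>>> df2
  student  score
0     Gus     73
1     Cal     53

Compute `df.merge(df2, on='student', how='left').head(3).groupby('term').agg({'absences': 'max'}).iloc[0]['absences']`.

merge on 'student' (how='left') → 6 rows:
   absences    term student  score
0         9    Fall     Gus     73
1        10  Spring     Cal     53
2         1    Fall     Gus     73
3         7    Fall     Gus     73
4         8  Spring     Gus     73
5         9  Spring     Gus     73
take first 3 rows:
   absences    term student  score
0         9    Fall     Gus     73
1        10  Spring     Cal     53
2         1    Fall     Gus     73
group by term, max of absences:
        absences
term            
Fall           9
Spring        10

9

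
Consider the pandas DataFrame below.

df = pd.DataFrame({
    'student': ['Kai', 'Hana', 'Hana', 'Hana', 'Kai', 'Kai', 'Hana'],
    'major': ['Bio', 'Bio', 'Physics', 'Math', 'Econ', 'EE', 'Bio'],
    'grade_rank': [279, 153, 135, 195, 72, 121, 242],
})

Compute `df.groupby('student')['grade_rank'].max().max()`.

group by student, max of grade_rank:
student
Hana    242
Kai     279
Name: grade_rank, dtype: int64

279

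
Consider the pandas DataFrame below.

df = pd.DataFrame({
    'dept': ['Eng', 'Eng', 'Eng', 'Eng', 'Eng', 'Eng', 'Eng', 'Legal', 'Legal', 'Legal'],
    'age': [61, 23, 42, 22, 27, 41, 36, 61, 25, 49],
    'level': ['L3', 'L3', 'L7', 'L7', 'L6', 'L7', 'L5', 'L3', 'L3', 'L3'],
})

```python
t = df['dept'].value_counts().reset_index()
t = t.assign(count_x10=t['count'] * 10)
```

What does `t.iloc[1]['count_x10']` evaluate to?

30

value_counts of dept:
dept
Eng      7
Legal    3
Name: count, dtype: int64
reset_index():
    dept  count
0    Eng      7
1  Legal      3
add column count_x10 = t['count'] * 10:
    dept  count  count_x10
0    Eng      7         70
1  Legal      3         30
Reading off the value at position 1, column 'count_x10', we get 30.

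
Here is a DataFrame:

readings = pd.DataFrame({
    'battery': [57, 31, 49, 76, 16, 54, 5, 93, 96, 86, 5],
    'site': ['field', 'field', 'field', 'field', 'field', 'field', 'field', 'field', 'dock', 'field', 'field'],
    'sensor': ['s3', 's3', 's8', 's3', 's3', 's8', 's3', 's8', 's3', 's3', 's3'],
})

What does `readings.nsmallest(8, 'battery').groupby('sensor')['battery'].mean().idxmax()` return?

take 8 rows with smallest battery:
    battery   site sensor
6         5  field     s3
10        5  field     s3
4        16  field     s3
1        31  field     s3
2        49  field     s8
5        54  field     s8
0        57  field     s3
3        76  field     s3
group by sensor, mean of battery:
sensor
s3    31.666667
s8    51.500000
Name: battery, dtype: float64
So idxmax() = s8.

s8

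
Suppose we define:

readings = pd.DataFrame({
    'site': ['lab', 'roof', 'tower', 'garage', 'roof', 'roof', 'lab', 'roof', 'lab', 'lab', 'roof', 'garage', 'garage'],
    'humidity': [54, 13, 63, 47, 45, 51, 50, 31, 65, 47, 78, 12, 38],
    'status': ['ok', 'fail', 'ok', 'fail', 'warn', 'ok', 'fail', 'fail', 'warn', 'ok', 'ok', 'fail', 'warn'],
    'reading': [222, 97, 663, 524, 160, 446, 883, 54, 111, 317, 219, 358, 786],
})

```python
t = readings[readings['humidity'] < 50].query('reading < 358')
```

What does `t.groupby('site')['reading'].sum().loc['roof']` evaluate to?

311

filter rows where humidity < 50:
      site  humidity status  reading
1     roof        13   fail       97
3   garage        47   fail      524
4     roof        45   warn      160
7     roof        31   fail       54
9      lab        47     ok      317
11  garage        12   fail      358
12  garage        38   warn      786
filter rows where reading < 358:
   site  humidity status  reading
1  roof        13   fail       97
4  roof        45   warn      160
7  roof        31   fail       54
9   lab        47     ok      317
group by site, sum of reading:
site
lab     317
roof    311
Name: reading, dtype: int64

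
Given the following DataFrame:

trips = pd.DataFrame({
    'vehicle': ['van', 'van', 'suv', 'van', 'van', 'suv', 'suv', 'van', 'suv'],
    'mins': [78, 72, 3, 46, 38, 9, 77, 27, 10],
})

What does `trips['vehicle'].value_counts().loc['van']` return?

value_counts of vehicle:
vehicle
van    5
suv    4
Name: count, dtype: int64

5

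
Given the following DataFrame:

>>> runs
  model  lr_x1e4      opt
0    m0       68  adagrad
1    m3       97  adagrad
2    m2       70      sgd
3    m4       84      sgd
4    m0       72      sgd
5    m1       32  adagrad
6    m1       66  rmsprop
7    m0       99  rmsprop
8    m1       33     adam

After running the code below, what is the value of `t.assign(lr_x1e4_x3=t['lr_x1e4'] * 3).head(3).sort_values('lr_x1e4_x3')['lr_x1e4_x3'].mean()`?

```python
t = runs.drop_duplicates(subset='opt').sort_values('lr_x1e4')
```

167.0

drop duplicate opt (keep=first):
  model  lr_x1e4      opt
0    m0       68  adagrad
2    m2       70      sgd
6    m1       66  rmsprop
8    m1       33     adam
sort by lr_x1e4:
  model  lr_x1e4      opt
8    m1       33     adam
6    m1       66  rmsprop
0    m0       68  adagrad
2    m2       70      sgd
add column lr_x1e4_x3 = t['lr_x1e4'] * 3:
  model  lr_x1e4      opt  lr_x1e4_x3
8    m1       33     adam          99
6    m1       66  rmsprop         198
0    m0       68  adagrad         204
2    m2       70      sgd         210
take first 3 rows:
  model  lr_x1e4      opt  lr_x1e4_x3
8    m1       33     adam          99
6    m1       66  rmsprop         198
0    m0       68  adagrad         204
sort by lr_x1e4_x3:
  model  lr_x1e4      opt  lr_x1e4_x3
8    m1       33     adam          99
6    m1       66  rmsprop         198
0    m0       68  adagrad         204
Taking the mean of column 'lr_x1e4_x3' gives 167.0.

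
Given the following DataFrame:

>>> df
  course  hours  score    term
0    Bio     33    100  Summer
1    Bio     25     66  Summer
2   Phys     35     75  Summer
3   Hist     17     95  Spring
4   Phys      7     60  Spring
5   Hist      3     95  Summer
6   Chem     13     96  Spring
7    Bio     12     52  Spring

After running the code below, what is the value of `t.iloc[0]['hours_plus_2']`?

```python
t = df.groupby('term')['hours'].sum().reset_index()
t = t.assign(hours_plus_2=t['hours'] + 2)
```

51

group by term, sum of hours:
term
Spring    49
Summer    96
Name: hours, dtype: int64
reset_index():
     term  hours
0  Spring     49
1  Summer     96
add column hours_plus_2 = t['hours'] + 2:
     term  hours  hours_plus_2
0  Spring     49            51
1  Summer     96            98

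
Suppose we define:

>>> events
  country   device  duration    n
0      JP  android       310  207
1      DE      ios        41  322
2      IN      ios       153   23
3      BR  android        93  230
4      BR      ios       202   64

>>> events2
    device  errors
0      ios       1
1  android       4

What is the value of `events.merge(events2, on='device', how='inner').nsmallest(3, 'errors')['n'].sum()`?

merge on 'device' (how='inner') → 5 rows:
  country   device  duration    n  errors
0      JP  android       310  207       4
1      DE      ios        41  322       1
2      IN      ios       153   23       1
3      BR  android        93  230       4
4      BR      ios       202   64       1
take 3 rows with smallest errors:
  country device  duration    n  errors
1      DE    ios        41  322       1
2      IN    ios       153   23       1
4      BR    ios       202   64       1

409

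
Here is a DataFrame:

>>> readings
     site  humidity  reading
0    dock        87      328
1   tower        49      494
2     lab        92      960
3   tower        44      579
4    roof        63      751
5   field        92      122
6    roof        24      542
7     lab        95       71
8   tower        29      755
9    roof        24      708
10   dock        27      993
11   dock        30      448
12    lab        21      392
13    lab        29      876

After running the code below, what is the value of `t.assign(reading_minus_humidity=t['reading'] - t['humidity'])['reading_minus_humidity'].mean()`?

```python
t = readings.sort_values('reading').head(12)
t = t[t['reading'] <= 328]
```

sort by reading:
     site  humidity  reading
7     lab        95       71
5   field        92      122
0    dock        87      328
12    lab        21      392
11   dock        30      448
1   tower        49      494
6    roof        24      542
3   tower        44      579
9    roof        24      708
4    roof        63      751
8   tower        29      755
13    lab        29      876
2     lab        92      960
10   dock        27      993
take first 12 rows:
     site  humidity  reading
7     lab        95       71
5   field        92      122
0    dock        87      328
12    lab        21      392
11   dock        30      448
1   tower        49      494
6    roof        24      542
3   tower        44      579
9    roof        24      708
4    roof        63      751
8   tower        29      755
13    lab        29      876
filter rows where reading <= 328:
    site  humidity  reading
7    lab        95       71
5  field        92      122
0   dock        87      328
add column reading_minus_humidity = t['reading'] - t['humidity']:
    site  humidity  reading  reading_minus_humidity
7    lab        95       71                     -24
5  field        92      122                      30
0   dock        87      328                     241
So mean() = 82.3333333333.

82.3333333333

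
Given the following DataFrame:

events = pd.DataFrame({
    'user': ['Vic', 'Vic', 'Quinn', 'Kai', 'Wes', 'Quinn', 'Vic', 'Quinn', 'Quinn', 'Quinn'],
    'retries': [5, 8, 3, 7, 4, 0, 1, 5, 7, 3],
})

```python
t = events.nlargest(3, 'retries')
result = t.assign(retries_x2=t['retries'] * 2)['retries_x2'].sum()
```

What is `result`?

44

take 3 rows with largest retries:
    user  retries
1    Vic        8
3    Kai        7
8  Quinn        7
add column retries_x2 = t['retries'] * 2:
    user  retries  retries_x2
1    Vic        8          16
3    Kai        7          14
8  Quinn        7          14
sum of column 'retries_x2' → 44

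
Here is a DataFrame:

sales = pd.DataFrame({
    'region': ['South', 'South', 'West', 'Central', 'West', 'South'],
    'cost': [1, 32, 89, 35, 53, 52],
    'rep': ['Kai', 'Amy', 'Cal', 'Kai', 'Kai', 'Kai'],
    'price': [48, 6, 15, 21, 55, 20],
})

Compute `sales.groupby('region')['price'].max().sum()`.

group by region, max of price:
region
Central    21
South      48
West       55
Name: price, dtype: int64
Reading off the sum of the resulting series, we get 124.

124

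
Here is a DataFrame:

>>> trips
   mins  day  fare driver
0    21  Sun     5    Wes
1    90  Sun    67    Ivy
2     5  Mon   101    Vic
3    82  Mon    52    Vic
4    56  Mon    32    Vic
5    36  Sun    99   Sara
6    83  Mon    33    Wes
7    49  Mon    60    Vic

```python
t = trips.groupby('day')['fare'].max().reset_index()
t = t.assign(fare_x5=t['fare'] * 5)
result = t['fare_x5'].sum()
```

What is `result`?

group by day, max of fare:
day
Mon    101
Sun     99
Name: fare, dtype: int64
reset_index():
   day  fare
0  Mon   101
1  Sun    99
add column fare_x5 = t['fare'] * 5:
   day  fare  fare_x5
0  Mon   101      505
1  Sun    99      495
Finally, sum of column 'fare_x5' = 1000.

1000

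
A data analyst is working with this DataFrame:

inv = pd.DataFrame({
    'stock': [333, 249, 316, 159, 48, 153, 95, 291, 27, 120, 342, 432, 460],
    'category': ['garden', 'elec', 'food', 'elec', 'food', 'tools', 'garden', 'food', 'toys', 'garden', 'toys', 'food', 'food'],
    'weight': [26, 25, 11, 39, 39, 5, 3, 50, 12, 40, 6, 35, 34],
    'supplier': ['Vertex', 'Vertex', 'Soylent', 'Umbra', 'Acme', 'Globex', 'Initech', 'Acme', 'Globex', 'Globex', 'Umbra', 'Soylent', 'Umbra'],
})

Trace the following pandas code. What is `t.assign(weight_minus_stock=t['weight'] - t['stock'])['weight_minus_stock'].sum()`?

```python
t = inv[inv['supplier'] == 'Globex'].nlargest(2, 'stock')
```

filter rows where supplier == 'Globex':
   stock category  weight supplier
5    153    tools       5   Globex
8     27     toys      12   Globex
9    120   garden      40   Globex
take 2 rows with largest stock:
   stock category  weight supplier
5    153    tools       5   Globex
9    120   garden      40   Globex
add column weight_minus_stock = t['weight'] - t['stock']:
   stock category  weight supplier  weight_minus_stock
5    153    tools       5   Globex                -148
9    120   garden      40   Globex                 -80
Reading off the sum of column 'weight_minus_stock', we get -228.

-228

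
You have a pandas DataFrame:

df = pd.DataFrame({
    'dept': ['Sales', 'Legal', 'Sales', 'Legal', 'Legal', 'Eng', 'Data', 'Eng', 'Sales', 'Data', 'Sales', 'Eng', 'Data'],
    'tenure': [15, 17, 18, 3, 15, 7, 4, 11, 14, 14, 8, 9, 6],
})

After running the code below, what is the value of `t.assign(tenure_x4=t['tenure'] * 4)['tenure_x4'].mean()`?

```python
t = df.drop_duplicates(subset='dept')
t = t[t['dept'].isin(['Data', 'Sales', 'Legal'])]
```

48.0

drop duplicate dept (keep=first):
    dept  tenure
0  Sales      15
1  Legal      17
5    Eng       7
6   Data       4
filter rows where dept in ['Data', 'Sales', 'Legal']:
    dept  tenure
0  Sales      15
1  Legal      17
6   Data       4
add column tenure_x4 = t['tenure'] * 4:
    dept  tenure  tenure_x4
0  Sales      15         60
1  Legal      17         68
6   Data       4         16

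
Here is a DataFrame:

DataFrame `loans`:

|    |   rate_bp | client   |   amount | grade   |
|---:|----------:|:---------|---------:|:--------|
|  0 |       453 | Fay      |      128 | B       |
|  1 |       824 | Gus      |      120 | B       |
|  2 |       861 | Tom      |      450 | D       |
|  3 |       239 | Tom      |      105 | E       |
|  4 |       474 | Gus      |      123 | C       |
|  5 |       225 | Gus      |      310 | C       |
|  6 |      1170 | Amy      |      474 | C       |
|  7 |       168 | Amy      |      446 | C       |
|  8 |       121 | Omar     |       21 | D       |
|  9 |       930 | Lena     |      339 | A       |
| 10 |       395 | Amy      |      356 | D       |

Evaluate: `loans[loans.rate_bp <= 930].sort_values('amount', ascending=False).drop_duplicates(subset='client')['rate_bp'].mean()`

459.666666667

filter rows where rate_bp <= 930:
    rate_bp client  amount grade
0       453    Fay     128     B
1       824    Gus     120     B
2       861    Tom     450     D
3       239    Tom     105     E
4       474    Gus     123     C
5       225    Gus     310     C
7       168    Amy     446     C
8       121   Omar      21     D
9       930   Lena     339     A
10      395    Amy     356     D
sort by amount descending:
    rate_bp client  amount grade
2       861    Tom     450     D
7       168    Amy     446     C
10      395    Amy     356     D
9       930   Lena     339     A
5       225    Gus     310     C
0       453    Fay     128     B
4       474    Gus     123     C
1       824    Gus     120     B
3       239    Tom     105     E
8       121   Omar      21     D
drop duplicate client (keep=first):
   rate_bp client  amount grade
2      861    Tom     450     D
7      168    Amy     446     C
9      930   Lena     339     A
5      225    Gus     310     C
0      453    Fay     128     B
8      121   Omar      21     D
mean of column 'rate_bp' → 459.666666667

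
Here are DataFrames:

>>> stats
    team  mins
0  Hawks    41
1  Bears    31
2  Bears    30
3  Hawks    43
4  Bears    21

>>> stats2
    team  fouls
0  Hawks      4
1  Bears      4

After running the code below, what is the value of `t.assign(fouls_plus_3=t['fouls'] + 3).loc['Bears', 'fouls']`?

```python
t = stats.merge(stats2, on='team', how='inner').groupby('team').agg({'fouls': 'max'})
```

4

merge on 'team' (how='inner') → 5 rows:
    team  mins  fouls
0  Hawks    41      4
1  Bears    31      4
2  Bears    30      4
3  Hawks    43      4
4  Bears    21      4
group by team, max of fouls:
       fouls
team        
Bears      4
Hawks      4
add column fouls_plus_3 = t['fouls'] + 3:
       fouls  fouls_plus_3
team                      
Bears      4             7
Hawks      4             7
Then the value at row 'Bears', column 'fouls': 4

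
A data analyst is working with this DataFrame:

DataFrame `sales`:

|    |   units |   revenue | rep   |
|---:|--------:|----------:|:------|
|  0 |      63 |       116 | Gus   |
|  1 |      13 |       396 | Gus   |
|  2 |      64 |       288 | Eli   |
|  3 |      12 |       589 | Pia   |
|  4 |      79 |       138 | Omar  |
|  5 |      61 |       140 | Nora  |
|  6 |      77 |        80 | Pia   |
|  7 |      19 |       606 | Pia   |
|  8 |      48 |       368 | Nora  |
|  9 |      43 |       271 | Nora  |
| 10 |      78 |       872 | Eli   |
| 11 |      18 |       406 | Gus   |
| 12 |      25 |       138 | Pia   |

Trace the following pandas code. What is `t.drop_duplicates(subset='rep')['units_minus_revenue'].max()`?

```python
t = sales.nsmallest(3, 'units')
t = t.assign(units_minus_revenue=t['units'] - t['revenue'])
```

-383

take 3 rows with smallest units:
    units  revenue  rep
3      12      589  Pia
1      13      396  Gus
11     18      406  Gus
add column units_minus_revenue = t['units'] - t['revenue']:
    units  revenue  rep  units_minus_revenue
3      12      589  Pia                 -577
1      13      396  Gus                 -383
11     18      406  Gus                 -388
drop duplicate rep (keep=first):
   units  revenue  rep  units_minus_revenue
3     12      589  Pia                 -577
1     13      396  Gus                 -383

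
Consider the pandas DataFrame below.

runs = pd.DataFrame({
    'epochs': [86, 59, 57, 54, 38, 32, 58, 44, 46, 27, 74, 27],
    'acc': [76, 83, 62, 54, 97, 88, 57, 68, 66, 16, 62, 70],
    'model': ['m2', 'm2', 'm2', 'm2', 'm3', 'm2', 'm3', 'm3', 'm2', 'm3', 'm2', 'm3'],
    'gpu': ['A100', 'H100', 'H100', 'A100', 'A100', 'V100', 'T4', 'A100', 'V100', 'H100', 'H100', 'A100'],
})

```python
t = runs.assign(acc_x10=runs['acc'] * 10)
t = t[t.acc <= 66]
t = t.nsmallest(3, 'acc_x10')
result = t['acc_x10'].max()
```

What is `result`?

570

add column acc_x10 = runs['acc'] * 10:
    epochs  acc model   gpu  acc_x10
0       86   76    m2  A100      760
1       59   83    m2  H100      830
2       57   62    m2  H100      620
3       54   54    m2  A100      540
4       38   97    m3  A100      970
5       32   88    m2  V100      880
6       58   57    m3    T4      570
7       44   68    m3  A100      680
8       46   66    m2  V100      660
9       27   16    m3  H100      160
10      74   62    m2  H100      620
11      27   70    m3  A100      700
filter rows where acc <= 66:
    epochs  acc model   gpu  acc_x10
2       57   62    m2  H100      620
3       54   54    m2  A100      540
6       58   57    m3    T4      570
8       46   66    m2  V100      660
9       27   16    m3  H100      160
10      74   62    m2  H100      620
take 3 rows with smallest acc_x10:
   epochs  acc model   gpu  acc_x10
9      27   16    m3  H100      160
3      54   54    m2  A100      540
6      58   57    m3    T4      570
max of column 'acc_x10' → 570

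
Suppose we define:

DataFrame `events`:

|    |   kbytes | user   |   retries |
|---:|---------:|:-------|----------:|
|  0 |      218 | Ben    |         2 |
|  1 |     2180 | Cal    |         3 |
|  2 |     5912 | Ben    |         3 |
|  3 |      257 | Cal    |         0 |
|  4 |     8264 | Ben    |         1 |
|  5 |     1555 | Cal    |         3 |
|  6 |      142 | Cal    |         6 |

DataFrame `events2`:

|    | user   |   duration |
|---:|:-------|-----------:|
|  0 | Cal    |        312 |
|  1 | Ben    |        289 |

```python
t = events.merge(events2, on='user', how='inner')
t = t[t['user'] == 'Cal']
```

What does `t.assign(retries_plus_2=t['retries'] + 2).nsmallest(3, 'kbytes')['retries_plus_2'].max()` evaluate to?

merge on 'user' (how='inner') → 7 rows:
   kbytes user  retries  duration
0     218  Ben        2       289
1    2180  Cal        3       312
2    5912  Ben        3       289
3     257  Cal        0       312
4    8264  Ben        1       289
5    1555  Cal        3       312
6     142  Cal        6       312
filter rows where user == 'Cal':
   kbytes user  retries  duration
1    2180  Cal        3       312
3     257  Cal        0       312
5    1555  Cal        3       312
6     142  Cal        6       312
add column retries_plus_2 = t['retries'] + 2:
   kbytes user  retries  duration  retries_plus_2
1    2180  Cal        3       312               5
3     257  Cal        0       312               2
5    1555  Cal        3       312               5
6     142  Cal        6       312               8
take 3 rows with smallest kbytes:
   kbytes user  retries  duration  retries_plus_2
6     142  Cal        6       312               8
3     257  Cal        0       312               2
5    1555  Cal        3       312               5
The max of column 'retries_plus_2' is 8.

8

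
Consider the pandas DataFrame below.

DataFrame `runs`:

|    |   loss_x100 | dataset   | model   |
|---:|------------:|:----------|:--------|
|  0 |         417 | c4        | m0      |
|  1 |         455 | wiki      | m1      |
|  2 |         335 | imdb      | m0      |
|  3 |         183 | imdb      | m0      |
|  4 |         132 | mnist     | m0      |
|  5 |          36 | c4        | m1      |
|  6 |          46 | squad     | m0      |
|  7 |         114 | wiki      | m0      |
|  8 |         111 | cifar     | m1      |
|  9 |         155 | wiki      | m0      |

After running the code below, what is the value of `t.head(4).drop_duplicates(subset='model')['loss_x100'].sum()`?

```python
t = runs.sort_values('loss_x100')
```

82

sort by loss_x100:
   loss_x100 dataset model
5         36      c4    m1
6         46   squad    m0
8        111   cifar    m1
7        114    wiki    m0
4        132   mnist    m0
9        155    wiki    m0
3        183    imdb    m0
2        335    imdb    m0
0        417      c4    m0
1        455    wiki    m1
take first 4 rows:
   loss_x100 dataset model
5         36      c4    m1
6         46   squad    m0
8        111   cifar    m1
7        114    wiki    m0
drop duplicate model (keep=first):
   loss_x100 dataset model
5         36      c4    m1
6         46   squad    m0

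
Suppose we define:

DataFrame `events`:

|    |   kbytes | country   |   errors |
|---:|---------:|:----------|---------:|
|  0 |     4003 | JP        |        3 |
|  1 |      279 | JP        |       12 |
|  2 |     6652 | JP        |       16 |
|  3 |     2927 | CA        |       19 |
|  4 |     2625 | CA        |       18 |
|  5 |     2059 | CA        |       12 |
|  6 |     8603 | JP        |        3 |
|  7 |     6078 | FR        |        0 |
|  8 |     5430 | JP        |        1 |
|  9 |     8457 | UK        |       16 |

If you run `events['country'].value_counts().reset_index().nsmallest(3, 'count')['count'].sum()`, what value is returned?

value_counts of country:
country
JP    5
CA    3
FR    1
UK    1
Name: count, dtype: int64
reset_index():
  country  count
0      JP      5
1      CA      3
2      FR      1
3      UK      1
take 3 rows with smallest count:
  country  count
2      FR      1
3      UK      1
1      CA      3

5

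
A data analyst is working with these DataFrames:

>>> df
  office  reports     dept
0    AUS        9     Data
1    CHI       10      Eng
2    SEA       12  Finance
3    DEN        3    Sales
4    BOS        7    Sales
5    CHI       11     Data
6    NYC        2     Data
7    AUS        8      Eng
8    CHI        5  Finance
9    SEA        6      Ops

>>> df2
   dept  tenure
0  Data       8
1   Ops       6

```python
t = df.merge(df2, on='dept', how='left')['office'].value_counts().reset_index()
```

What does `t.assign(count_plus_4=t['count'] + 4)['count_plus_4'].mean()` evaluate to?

5.66666666667

merge on 'dept' (how='left') → 10 rows:
  office  reports     dept  tenure
0    AUS        9     Data     8.0
1    CHI       10      Eng     NaN
2    SEA       12  Finance     NaN
3    DEN        3    Sales     NaN
4    BOS        7    Sales     NaN
5    CHI       11     Data     8.0
6    NYC        2     Data     8.0
7    AUS        8      Eng     NaN
8    CHI        5  Finance     NaN
9    SEA        6      Ops     6.0
value_counts of office:
office
CHI    3
AUS    2
SEA    2
DEN    1
BOS    1
NYC    1
Name: count, dtype: int64
reset_index():
  office  count
0    CHI      3
1    AUS      2
2    SEA      2
3    DEN      1
4    BOS      1
5    NYC      1
add column count_plus_4 = t['count'] + 4:
  office  count  count_plus_4
0    CHI      3             7
1    AUS      2             6
2    SEA      2             6
3    DEN      1             5
4    BOS      1             5
5    NYC      1             5
mean of column 'count_plus_4' → 5.66666666667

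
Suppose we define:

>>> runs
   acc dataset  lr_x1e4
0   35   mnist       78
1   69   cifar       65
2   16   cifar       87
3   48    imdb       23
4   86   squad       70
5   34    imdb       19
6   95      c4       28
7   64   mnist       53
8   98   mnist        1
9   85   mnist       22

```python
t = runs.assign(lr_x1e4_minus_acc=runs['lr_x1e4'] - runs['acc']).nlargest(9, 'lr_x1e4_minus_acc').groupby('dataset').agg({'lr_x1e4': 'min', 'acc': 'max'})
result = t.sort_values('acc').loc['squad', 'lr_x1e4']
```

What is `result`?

70

add column lr_x1e4_minus_acc = runs['lr_x1e4'] - runs['acc']:
   acc dataset  lr_x1e4  lr_x1e4_minus_acc
0   35   mnist       78                 43
1   69   cifar       65                 -4
2   16   cifar       87                 71
3   48    imdb       23                -25
4   86   squad       70                -16
5   34    imdb       19                -15
6   95      c4       28                -67
7   64   mnist       53                -11
8   98   mnist        1                -97
9   85   mnist       22                -63
take 9 rows with largest lr_x1e4_minus_acc:
   acc dataset  lr_x1e4  lr_x1e4_minus_acc
2   16   cifar       87                 71
0   35   mnist       78                 43
1   69   cifar       65                 -4
7   64   mnist       53                -11
5   34    imdb       19                -15
4   86   squad       70                -16
3   48    imdb       23                -25
9   85   mnist       22                -63
6   95      c4       28                -67
group by dataset: min(lr_x1e4), max(acc):
         lr_x1e4  acc
dataset              
c4            28   95
cifar         65   69
imdb          19   48
mnist         22   85
squad         70   86
sort by acc:
         lr_x1e4  acc
dataset              
imdb          19   48
cifar         65   69
mnist         22   85
squad         70   86
c4            28   95
Reading off the value at row 'squad', column 'lr_x1e4', we get 70.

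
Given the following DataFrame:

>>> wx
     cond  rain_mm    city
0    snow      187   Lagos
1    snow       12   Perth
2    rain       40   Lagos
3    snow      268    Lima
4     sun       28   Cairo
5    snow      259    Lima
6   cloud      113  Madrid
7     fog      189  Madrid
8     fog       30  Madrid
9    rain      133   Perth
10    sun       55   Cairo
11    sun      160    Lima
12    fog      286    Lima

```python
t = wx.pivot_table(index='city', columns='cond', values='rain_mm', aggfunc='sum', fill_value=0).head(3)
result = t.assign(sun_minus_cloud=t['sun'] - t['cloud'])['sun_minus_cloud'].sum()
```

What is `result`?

pivot: rows=city, cols=cond, sum(rain_mm):
cond    cloud  fog  rain  snow  sun
city                               
Cairo       0    0     0     0   83
Lagos       0    0    40   187    0
Lima        0  286     0   527  160
Madrid    113  219     0     0    0
Perth       0    0   133    12    0
take first 3 rows:
cond   cloud  fog  rain  snow  sun
city                              
Cairo      0    0     0     0   83
Lagos      0    0    40   187    0
Lima       0  286     0   527  160
add column sun_minus_cloud = t['sun'] - t['cloud']:
cond   cloud  fog  rain  snow  sun  sun_minus_cloud
city                                               
Cairo      0    0     0     0   83               83
Lagos      0    0    40   187    0                0
Lima       0  286     0   527  160              160
The sum of column 'sun_minus_cloud' is 243.

243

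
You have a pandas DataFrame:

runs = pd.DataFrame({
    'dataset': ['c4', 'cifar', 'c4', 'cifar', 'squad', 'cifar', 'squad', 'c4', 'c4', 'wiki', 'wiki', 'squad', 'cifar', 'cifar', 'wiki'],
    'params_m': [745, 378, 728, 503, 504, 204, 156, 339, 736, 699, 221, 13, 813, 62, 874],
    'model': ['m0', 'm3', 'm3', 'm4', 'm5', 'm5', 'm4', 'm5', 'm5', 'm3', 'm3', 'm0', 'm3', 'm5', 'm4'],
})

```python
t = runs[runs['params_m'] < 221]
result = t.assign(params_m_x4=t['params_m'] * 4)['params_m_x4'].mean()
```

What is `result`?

filter rows where params_m < 221:
   dataset  params_m model
5    cifar       204    m5
6    squad       156    m4
11   squad        13    m0
13   cifar        62    m5
add column params_m_x4 = t['params_m'] * 4:
   dataset  params_m model  params_m_x4
5    cifar       204    m5          816
6    squad       156    m4          624
11   squad        13    m0           52
13   cifar        62    m5          248

435.0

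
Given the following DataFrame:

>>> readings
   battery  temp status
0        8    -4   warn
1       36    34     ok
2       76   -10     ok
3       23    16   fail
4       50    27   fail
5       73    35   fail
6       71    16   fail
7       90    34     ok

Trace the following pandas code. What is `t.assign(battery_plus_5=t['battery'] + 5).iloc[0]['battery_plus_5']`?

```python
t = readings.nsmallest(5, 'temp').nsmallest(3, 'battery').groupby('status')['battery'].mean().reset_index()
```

41.5

take 5 rows with smallest temp:
   battery  temp status
2       76   -10     ok
0        8    -4   warn
3       23    16   fail
6       71    16   fail
4       50    27   fail
take 3 rows with smallest battery:
   battery  temp status
0        8    -4   warn
3       23    16   fail
4       50    27   fail
group by status, mean of battery:
status
fail    36.5
warn     8.0
Name: battery, dtype: float64
reset_index():
  status  battery
0   fail     36.5
1   warn      8.0
add column battery_plus_5 = t['battery'] + 5:
  status  battery  battery_plus_5
0   fail     36.5            41.5
1   warn      8.0            13.0
Finally, value at position 0, column 'battery_plus_5' = 41.5.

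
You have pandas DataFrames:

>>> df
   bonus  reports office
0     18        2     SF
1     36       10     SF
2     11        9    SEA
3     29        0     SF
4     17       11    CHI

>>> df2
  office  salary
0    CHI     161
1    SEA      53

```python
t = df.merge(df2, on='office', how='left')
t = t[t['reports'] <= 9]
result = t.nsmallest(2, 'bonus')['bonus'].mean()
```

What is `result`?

merge on 'office' (how='left') → 5 rows:
   bonus  reports office  salary
0     18        2     SF     NaN
1     36       10     SF     NaN
2     11        9    SEA    53.0
3     29        0     SF     NaN
4     17       11    CHI   161.0
filter rows where reports <= 9:
   bonus  reports office  salary
0     18        2     SF     NaN
2     11        9    SEA    53.0
3     29        0     SF     NaN
take 2 rows with smallest bonus:
   bonus  reports office  salary
2     11        9    SEA    53.0
0     18        2     SF     NaN

14.5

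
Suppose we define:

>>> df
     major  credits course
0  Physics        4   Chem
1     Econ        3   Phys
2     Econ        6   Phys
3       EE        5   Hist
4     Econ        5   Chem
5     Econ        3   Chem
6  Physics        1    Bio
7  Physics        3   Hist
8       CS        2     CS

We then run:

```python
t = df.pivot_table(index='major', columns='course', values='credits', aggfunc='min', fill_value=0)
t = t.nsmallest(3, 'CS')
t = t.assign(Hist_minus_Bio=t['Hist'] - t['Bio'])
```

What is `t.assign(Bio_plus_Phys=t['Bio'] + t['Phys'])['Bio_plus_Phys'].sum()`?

4

pivot: rows=major, cols=course, min(credits):
course   Bio  CS  Chem  Hist  Phys
major                             
CS         0   2     0     0     0
EE         0   0     0     5     0
Econ       0   0     3     0     3
Physics    1   0     4     3     0
take 3 rows with smallest CS:
course   Bio  CS  Chem  Hist  Phys
major                             
EE         0   0     0     5     0
Econ       0   0     3     0     3
Physics    1   0     4     3     0
add column Hist_minus_Bio = t['Hist'] - t['Bio']:
course   Bio  CS  Chem  Hist  Phys  Hist_minus_Bio
major                                             
EE         0   0     0     5     0               5
Econ       0   0     3     0     3               0
Physics    1   0     4     3     0               2
add column Bio_plus_Phys = t['Bio'] + t['Phys']:
course   Bio  CS  Chem  Hist  Phys  Hist_minus_Bio  Bio_plus_Phys
major                                                            
EE         0   0     0     5     0               5              0
Econ       0   0     3     0     3               0              3
Physics    1   0     4     3     0               2              1
Hence 4.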